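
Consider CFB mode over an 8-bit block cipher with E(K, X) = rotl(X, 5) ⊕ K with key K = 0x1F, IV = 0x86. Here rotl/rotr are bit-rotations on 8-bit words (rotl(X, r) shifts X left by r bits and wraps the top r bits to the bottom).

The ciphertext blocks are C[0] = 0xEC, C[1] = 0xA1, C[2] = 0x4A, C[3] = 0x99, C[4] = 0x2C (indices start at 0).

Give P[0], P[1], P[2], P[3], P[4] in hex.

P[0] = 0x23, P[1] = 0x23, P[2] = 0x61, P[3] = 0xCF, P[4] = 0x00

CFB decryption: P_i = C_i ⊕ E(K, C_{i−1}), with C_{−1} = IV.
P[0]: E(K, 0x86) = 0xCF; 0xEC ⊕ 0xCF = 0x23.
P[1]: E(K, 0xEC) = 0x82; 0xA1 ⊕ 0x82 = 0x23.
P[2]: E(K, 0xA1) = 0x2B; 0x4A ⊕ 0x2B = 0x61.
P[3]: E(K, 0x4A) = 0x56; 0x99 ⊕ 0x56 = 0xCF.
P[4]: E(K, 0x99) = 0x2C; 0x2C ⊕ 0x2C = 0x00.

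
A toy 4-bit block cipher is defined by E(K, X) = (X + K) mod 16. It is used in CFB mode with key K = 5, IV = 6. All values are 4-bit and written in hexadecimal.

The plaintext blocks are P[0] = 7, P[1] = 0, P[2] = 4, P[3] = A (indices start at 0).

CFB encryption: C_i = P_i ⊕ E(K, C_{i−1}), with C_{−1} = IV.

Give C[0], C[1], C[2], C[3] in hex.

C[0]: E(K, 6) = B; 7 ⊕ B = C.
C[1]: E(K, C) = 1; 0 ⊕ 1 = 1.
C[2]: E(K, 1) = 6; 4 ⊕ 6 = 2.
C[3]: E(K, 2) = 7; A ⊕ 7 = D.

C[0] = C, C[1] = 1, C[2] = 2, C[3] = D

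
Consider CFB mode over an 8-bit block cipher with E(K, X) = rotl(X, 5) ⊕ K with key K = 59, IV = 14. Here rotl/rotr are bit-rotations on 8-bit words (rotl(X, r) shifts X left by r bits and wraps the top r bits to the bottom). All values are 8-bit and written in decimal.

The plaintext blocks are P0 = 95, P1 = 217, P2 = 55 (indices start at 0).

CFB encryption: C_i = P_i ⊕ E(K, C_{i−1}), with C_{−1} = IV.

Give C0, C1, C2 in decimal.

C0: E(K, 14) = 250; 95 ⊕ 250 = 165.
C1: E(K, 165) = 143; 217 ⊕ 143 = 86.
C2: E(K, 86) = 241; 55 ⊕ 241 = 198.

C0 = 165, C1 = 86, C2 = 198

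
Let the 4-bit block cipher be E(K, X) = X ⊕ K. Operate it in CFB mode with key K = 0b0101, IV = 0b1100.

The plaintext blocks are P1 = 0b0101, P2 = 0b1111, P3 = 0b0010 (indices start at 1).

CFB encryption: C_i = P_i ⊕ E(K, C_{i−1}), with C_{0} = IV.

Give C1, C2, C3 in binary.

C1 = 0b1100, C2 = 0b0110, C3 = 0b0001

C1: E(K, 0b1100) = 0b1001; 0b0101 ⊕ 0b1001 = 0b1100.
C2: E(K, 0b1100) = 0b1001; 0b1111 ⊕ 0b1001 = 0b0110.
C3: E(K, 0b0110) = 0b0011; 0b0010 ⊕ 0b0011 = 0b0001.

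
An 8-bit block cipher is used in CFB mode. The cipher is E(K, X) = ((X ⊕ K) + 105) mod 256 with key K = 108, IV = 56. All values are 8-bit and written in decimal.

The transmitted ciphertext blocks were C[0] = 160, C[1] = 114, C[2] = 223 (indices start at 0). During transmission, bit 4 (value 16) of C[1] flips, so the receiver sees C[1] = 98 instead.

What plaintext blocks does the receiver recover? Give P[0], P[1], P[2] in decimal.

P[0] = 29, P[1] = 87, P[2] = 168

CFB decryption: P_i = C_i ⊕ E(K, C_{i−1}), with C_{−1} = IV.
Only C[1] changed, to 98. In CFB, a change in C_i flips the same bit in P_i and garbles P_{i+1}. Decrypting the received ciphertext:
P[0]: E(K, 56) = 189; 160 ⊕ 189 = 29.
P[1]: E(K, 160) = 53; 98 ⊕ 53 = 87.
P[2]: E(K, 98) = 119; 223 ⊕ 119 = 168.
Blocks that differ from the original plaintext: P[1], P[2].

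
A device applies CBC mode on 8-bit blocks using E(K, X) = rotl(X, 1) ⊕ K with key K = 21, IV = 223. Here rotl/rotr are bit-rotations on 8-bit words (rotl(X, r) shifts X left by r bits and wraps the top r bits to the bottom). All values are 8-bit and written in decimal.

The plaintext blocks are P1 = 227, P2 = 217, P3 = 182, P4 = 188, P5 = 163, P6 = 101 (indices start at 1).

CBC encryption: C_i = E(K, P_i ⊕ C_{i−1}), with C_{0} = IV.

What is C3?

C3 = 128

C1: P1 ⊕ 223 = 60; E(K, 60) = 109.
C2: P2 ⊕ 109 = 180; E(K, 180) = 124.
C3: P3 ⊕ 124 = 202; E(K, 202) = 128.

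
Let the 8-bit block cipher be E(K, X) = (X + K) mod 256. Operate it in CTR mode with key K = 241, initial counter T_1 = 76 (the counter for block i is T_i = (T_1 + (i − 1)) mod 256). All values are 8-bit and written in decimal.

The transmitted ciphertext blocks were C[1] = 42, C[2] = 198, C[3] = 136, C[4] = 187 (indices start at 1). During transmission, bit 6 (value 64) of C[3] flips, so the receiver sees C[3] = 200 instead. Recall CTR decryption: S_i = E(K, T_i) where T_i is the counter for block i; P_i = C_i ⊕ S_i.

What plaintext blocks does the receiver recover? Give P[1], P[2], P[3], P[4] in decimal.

Only C[3] changed, to 200. In CTR, a change in C_i flips the same bit in P_i only; the keystream is unaffected. Decrypting the received ciphertext:
P[1]: T = 76, S = E(K, T) = 61; 42 ⊕ 61 = 23.
P[2]: T = 77, S = E(K, T) = 62; 198 ⊕ 62 = 248.
P[3]: T = 78, S = E(K, T) = 63; 200 ⊕ 63 = 247.
P[4]: T = 79, S = E(K, T) = 64; 187 ⊕ 64 = 251.
Blocks that differ from the original plaintext: P[3].

P[1] = 23, P[2] = 248, P[3] = 247, P[4] = 251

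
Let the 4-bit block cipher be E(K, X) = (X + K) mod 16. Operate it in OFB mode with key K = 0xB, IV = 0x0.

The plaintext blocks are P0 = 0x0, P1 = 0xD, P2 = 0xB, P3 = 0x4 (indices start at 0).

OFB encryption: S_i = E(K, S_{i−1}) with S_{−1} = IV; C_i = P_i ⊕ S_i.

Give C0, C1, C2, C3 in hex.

C0: S = E(K, 0x0) = 0xB; 0x0 ⊕ 0xB = 0xB.
C1: S = E(K, 0xB) = 0x6; 0xD ⊕ 0x6 = 0xB.
C2: S = E(K, 0x6) = 0x1; 0xB ⊕ 0x1 = 0xA.
C3: S = E(K, 0x1) = 0xC; 0x4 ⊕ 0xC = 0x8.

C0 = 0xB, C1 = 0xB, C2 = 0xA, C3 = 0x8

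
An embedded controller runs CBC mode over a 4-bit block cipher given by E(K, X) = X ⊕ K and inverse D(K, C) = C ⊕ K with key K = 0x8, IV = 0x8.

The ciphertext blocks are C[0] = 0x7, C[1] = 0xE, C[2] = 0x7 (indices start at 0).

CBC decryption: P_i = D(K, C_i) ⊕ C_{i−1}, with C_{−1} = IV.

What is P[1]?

P[1]: D(K, 0xE) = 0x6; 0x6 ⊕ 0x7 = 0x1.

P[1] = 0x1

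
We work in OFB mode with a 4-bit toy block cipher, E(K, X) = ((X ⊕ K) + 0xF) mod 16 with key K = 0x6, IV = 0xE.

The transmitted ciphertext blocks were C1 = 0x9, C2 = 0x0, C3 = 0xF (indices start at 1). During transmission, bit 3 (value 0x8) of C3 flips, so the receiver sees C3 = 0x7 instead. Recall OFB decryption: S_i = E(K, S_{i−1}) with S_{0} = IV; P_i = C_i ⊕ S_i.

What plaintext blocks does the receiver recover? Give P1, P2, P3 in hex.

Only C3 changed, to 0x7. In OFB, a change in C_i flips the same bit in P_i only; the keystream is unaffected. Decrypting the received ciphertext:
P1: S = E(K, 0xE) = 0x7; 0x9 ⊕ 0x7 = 0xE.
P2: S = E(K, 0x7) = 0x0; 0x0 ⊕ 0x0 = 0x0.
P3: S = E(K, 0x0) = 0x5; 0x7 ⊕ 0x5 = 0x2.
Blocks that differ from the original plaintext: P3.

P1 = 0xE, P2 = 0x0, P3 = 0x2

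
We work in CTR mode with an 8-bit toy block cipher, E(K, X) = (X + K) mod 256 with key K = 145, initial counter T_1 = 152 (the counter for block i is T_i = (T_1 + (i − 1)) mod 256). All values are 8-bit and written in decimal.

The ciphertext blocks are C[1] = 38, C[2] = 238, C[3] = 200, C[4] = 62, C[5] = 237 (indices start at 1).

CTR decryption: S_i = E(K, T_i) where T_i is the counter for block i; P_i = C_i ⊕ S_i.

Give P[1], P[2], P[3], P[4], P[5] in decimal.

P[1]: T = 152, S = E(K, T) = 41; 38 ⊕ 41 = 15.
P[2]: T = 153, S = E(K, T) = 42; 238 ⊕ 42 = 196.
P[3]: T = 154, S = E(K, T) = 43; 200 ⊕ 43 = 227.
P[4]: T = 155, S = E(K, T) = 44; 62 ⊕ 44 = 18.
P[5]: T = 156, S = E(K, T) = 45; 237 ⊕ 45 = 192.

P[1] = 15, P[2] = 196, P[3] = 227, P[4] = 18, P[5] = 192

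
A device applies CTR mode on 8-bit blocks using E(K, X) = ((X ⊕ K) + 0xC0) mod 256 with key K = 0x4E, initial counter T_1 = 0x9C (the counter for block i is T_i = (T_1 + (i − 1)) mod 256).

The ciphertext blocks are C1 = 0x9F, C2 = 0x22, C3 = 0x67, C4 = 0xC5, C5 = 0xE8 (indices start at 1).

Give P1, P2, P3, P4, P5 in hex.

CTR decryption: S_i = E(K, T_i) where T_i is the counter for block i; P_i = C_i ⊕ S_i.
P1: T = 0x9C, S = E(K, T) = 0x92; 0x9F ⊕ 0x92 = 0x0D.
P2: T = 0x9D, S = E(K, T) = 0x93; 0x22 ⊕ 0x93 = 0xB1.
P3: T = 0x9E, S = E(K, T) = 0x90; 0x67 ⊕ 0x90 = 0xF7.
P4: T = 0x9F, S = E(K, T) = 0x91; 0xC5 ⊕ 0x91 = 0x54.
P5: T = 0xA0, S = E(K, T) = 0xAE; 0xE8 ⊕ 0xAE = 0x46.

P1 = 0x0D, P2 = 0xB1, P3 = 0xF7, P4 = 0x54, P5 = 0x46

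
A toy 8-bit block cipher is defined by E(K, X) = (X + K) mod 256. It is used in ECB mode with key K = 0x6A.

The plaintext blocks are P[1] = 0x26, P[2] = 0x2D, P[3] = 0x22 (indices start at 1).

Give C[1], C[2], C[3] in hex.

C[1] = 0x90, C[2] = 0x97, C[3] = 0x8C

ECB encryption: C_i = E(K, P_i).
C[1]: E(K, 0x26) = 0x90.
C[2]: E(K, 0x2D) = 0x97.
C[3]: E(K, 0x22) = 0x8C.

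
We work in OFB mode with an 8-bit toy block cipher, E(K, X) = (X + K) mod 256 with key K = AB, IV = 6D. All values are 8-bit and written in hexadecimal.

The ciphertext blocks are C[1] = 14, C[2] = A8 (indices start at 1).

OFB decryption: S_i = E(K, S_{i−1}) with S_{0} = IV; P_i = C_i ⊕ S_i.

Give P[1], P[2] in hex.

P[1] = 0C, P[2] = 6B

P[1]: S = E(K, 6D) = 18; 14 ⊕ 18 = 0C.
P[2]: S = E(K, 18) = C3; A8 ⊕ C3 = 6B.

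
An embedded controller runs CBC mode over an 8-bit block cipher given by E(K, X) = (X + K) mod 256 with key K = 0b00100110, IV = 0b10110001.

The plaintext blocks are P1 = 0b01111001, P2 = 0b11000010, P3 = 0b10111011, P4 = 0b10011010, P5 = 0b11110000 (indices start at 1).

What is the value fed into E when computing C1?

0b11001000

CBC encryption: C_i = E(K, P_i ⊕ C_{i−1}), with C_{0} = IV.
C1: P1 ⊕ 0b10110001 = 0b11001000; E(K, 0b11001000) = 0b11101110.
So the input to E for block 1 is 0b11001000.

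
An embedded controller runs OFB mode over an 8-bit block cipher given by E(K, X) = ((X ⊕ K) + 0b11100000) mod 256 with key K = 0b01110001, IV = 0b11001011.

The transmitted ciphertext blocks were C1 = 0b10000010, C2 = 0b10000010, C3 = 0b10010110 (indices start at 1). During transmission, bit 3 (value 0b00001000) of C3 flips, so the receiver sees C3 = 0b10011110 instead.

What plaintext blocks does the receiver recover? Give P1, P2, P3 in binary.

OFB decryption: S_i = E(K, S_{i−1}) with S_{0} = IV; P_i = C_i ⊕ S_i.
Only C3 changed, to 0b10011110. In OFB, a change in C_i flips the same bit in P_i only; the keystream is unaffected. Decrypting the received ciphertext:
P1: S = E(K, 0b11001011) = 0b10011010; 0b10000010 ⊕ 0b10011010 = 0b00011000.
P2: S = E(K, 0b10011010) = 0b11001011; 0b10000010 ⊕ 0b11001011 = 0b01001001.
P3: S = E(K, 0b11001011) = 0b10011010; 0b10011110 ⊕ 0b10011010 = 0b00000100.
Blocks that differ from the original plaintext: P3.

P1 = 0b00011000, P2 = 0b01001001, P3 = 0b00000100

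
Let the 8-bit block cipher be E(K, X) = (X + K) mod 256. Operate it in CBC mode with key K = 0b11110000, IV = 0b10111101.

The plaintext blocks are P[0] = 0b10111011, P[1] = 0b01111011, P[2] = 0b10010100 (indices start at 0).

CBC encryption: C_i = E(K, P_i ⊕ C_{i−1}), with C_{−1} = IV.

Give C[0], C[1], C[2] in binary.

C[0]: P[0] ⊕ 0b10111101 = 0b00000110; E(K, 0b00000110) = 0b11110110.
C[1]: P[1] ⊕ 0b11110110 = 0b10001101; E(K, 0b10001101) = 0b01111101.
C[2]: P[2] ⊕ 0b01111101 = 0b11101001; E(K, 0b11101001) = 0b11011001.

C[0] = 0b11110110, C[1] = 0b01111101, C[2] = 0b11011001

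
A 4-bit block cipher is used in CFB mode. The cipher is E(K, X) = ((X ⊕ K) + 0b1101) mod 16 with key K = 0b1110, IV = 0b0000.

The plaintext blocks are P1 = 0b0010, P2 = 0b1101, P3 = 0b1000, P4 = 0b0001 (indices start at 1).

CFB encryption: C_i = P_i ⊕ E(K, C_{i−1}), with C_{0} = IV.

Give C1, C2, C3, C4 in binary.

C1 = 0b1001, C2 = 0b1001, C3 = 0b1100, C4 = 0b1110

C1: E(K, 0b0000) = 0b1011; 0b0010 ⊕ 0b1011 = 0b1001.
C2: E(K, 0b1001) = 0b0100; 0b1101 ⊕ 0b0100 = 0b1001.
C3: E(K, 0b1001) = 0b0100; 0b1000 ⊕ 0b0100 = 0b1100.
C4: E(K, 0b1100) = 0b1111; 0b0001 ⊕ 0b1111 = 0b1110.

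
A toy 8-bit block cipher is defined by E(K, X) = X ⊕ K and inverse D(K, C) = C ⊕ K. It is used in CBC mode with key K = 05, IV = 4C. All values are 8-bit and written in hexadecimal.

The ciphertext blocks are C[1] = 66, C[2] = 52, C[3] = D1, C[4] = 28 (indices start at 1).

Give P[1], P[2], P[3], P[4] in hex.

P[1] = 2F, P[2] = 31, P[3] = 86, P[4] = FC

CBC decryption: P_i = D(K, C_i) ⊕ C_{i−1}, with C_{0} = IV.
P[1]: D(K, 66) = 63; 63 ⊕ 4C = 2F.
P[2]: D(K, 52) = 57; 57 ⊕ 66 = 31.
P[3]: D(K, D1) = D4; D4 ⊕ 52 = 86.
P[4]: D(K, 28) = 2D; 2D ⊕ D1 = FC.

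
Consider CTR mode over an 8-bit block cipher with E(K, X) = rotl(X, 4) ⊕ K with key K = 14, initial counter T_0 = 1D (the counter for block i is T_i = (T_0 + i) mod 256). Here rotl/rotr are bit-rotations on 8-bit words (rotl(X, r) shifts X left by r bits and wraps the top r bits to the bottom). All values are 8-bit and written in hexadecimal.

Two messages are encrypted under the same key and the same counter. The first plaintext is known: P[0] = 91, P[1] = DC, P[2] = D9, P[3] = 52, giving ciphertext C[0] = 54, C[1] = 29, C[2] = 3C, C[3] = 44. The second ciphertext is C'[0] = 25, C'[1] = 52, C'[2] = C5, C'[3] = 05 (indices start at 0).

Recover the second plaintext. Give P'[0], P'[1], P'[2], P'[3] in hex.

In CTR with a reused counter, both messages share the same keystream S_i, so C_i ⊕ C'_i = P_i ⊕ P'_i and thus P'_i = P_i ⊕ C_i ⊕ C'_i.
P'[0]: 91 ⊕ 54 ⊕ 25 = E0.
P'[1]: DC ⊕ 29 ⊕ 52 = A7.
P'[2]: D9 ⊕ 3C ⊕ C5 = 20.
P'[3]: 52 ⊕ 44 ⊕ 05 = 13.

P'[0] = E0, P'[1] = A7, P'[2] = 20, P'[3] = 13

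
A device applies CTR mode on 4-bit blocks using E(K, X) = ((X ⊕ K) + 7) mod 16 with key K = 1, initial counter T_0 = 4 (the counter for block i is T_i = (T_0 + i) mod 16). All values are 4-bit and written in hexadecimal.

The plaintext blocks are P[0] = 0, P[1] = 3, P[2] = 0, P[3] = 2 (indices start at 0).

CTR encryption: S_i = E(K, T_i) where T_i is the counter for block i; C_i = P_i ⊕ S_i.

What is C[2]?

C[2] = E

C[0]: T = 4, S = E(K, T) = C; 0 ⊕ C = C.
C[1]: T = 5, S = E(K, T) = B; 3 ⊕ B = 8.
C[2]: T = 6, S = E(K, T) = E; 0 ⊕ E = E.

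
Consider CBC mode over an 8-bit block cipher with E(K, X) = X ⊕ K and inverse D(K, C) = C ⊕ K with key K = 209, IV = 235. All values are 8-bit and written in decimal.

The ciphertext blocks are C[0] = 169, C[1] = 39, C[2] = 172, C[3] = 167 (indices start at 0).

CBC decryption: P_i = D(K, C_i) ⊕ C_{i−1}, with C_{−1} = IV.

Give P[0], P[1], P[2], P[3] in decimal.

P[0]: D(K, 169) = 120; 120 ⊕ 235 = 147.
P[1]: D(K, 39) = 246; 246 ⊕ 169 = 95.
P[2]: D(K, 172) = 125; 125 ⊕ 39 = 90.
P[3]: D(K, 167) = 118; 118 ⊕ 172 = 218.

P[0] = 147, P[1] = 95, P[2] = 90, P[3] = 218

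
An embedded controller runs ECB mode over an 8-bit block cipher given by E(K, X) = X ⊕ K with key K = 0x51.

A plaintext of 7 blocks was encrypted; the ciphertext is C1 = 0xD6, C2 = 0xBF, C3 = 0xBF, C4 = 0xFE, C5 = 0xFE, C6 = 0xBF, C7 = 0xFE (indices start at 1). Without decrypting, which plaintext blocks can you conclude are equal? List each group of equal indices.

P2 = P3 = P6; P4 = P5 = P7

ECB encrypts each block independently with the same key, so equal ciphertext blocks imply equal plaintext blocks.
C2 = C3 = C6 = 0xBF, so P2 = P3 = P6.
C4 = C5 = C7 = 0xFE, so P4 = P5 = P7.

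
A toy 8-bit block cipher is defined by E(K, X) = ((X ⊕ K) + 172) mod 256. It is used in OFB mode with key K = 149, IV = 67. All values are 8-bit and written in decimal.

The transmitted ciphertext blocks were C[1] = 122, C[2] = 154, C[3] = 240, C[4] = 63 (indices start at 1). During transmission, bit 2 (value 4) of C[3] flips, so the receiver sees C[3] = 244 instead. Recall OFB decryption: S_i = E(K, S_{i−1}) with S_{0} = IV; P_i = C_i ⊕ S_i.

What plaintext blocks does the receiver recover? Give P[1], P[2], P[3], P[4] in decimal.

P[1] = 248, P[2] = 89, P[3] = 246, P[4] = 124

Only C[3] changed, to 244. In OFB, a change in C_i flips the same bit in P_i only; the keystream is unaffected. Decrypting the received ciphertext:
P[1]: S = E(K, 67) = 130; 122 ⊕ 130 = 248.
P[2]: S = E(K, 130) = 195; 154 ⊕ 195 = 89.
P[3]: S = E(K, 195) = 2; 244 ⊕ 2 = 246.
P[4]: S = E(K, 2) = 67; 63 ⊕ 67 = 124.
Blocks that differ from the original plaintext: P[3].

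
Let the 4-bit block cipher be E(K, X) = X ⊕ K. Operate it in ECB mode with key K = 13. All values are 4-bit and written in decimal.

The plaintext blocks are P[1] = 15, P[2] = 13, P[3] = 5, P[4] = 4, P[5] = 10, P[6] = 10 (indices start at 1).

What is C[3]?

C[3] = 8

ECB encryption: C_i = E(K, P_i).
C[3]: E(K, 5) = 8.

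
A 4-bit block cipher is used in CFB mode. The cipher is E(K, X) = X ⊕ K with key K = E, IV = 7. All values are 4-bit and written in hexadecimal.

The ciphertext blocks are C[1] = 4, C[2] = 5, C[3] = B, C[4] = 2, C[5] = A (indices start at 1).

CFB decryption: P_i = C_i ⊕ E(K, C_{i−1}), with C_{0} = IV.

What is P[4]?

P[4] = 7

P[4]: E(K, B) = 5; 2 ⊕ 5 = 7.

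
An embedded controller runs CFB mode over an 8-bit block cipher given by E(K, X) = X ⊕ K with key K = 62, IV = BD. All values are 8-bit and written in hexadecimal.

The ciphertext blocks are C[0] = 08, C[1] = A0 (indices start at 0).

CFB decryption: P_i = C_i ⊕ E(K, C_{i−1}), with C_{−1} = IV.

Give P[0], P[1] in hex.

P[0]: E(K, BD) = DF; 08 ⊕ DF = D7.
P[1]: E(K, 08) = 6A; A0 ⊕ 6A = CA.

P[0] = D7, P[1] = CA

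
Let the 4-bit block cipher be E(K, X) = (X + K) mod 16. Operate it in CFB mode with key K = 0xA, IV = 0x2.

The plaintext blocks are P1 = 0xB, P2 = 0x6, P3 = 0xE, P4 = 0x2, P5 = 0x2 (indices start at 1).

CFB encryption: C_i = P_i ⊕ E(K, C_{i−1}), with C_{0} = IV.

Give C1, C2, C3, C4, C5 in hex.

C1 = 0x7, C2 = 0x7, C3 = 0xF, C4 = 0xB, C5 = 0x7

C1: E(K, 0x2) = 0xC; 0xB ⊕ 0xC = 0x7.
C2: E(K, 0x7) = 0x1; 0x6 ⊕ 0x1 = 0x7.
C3: E(K, 0x7) = 0x1; 0xE ⊕ 0x1 = 0xF.
C4: E(K, 0xF) = 0x9; 0x2 ⊕ 0x9 = 0xB.
C5: E(K, 0xB) = 0x5; 0x2 ⊕ 0x5 = 0x7.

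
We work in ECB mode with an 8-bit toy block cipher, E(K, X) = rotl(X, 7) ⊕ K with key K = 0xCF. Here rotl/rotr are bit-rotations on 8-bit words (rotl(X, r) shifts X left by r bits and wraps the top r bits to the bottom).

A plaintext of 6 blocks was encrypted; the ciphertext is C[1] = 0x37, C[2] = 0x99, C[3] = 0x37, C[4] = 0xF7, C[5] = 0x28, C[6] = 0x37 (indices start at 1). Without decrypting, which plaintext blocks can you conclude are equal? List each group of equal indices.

ECB encrypts each block independently with the same key, so equal ciphertext blocks imply equal plaintext blocks.
C[1] = C[3] = C[6] = 0x37, so P[1] = P[3] = P[6].

P[1] = P[3] = P[6]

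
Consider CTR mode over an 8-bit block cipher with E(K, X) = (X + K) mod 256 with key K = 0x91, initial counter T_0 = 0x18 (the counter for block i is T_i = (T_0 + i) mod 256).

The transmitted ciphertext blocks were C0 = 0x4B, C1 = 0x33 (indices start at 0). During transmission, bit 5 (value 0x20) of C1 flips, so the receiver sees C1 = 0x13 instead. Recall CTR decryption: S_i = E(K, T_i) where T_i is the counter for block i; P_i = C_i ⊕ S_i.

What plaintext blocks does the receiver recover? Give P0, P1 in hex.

Only C1 changed, to 0x13. In CTR, a change in C_i flips the same bit in P_i only; the keystream is unaffected. Decrypting the received ciphertext:
P0: T = 0x18, S = E(K, T) = 0xA9; 0x4B ⊕ 0xA9 = 0xE2.
P1: T = 0x19, S = E(K, T) = 0xAA; 0x13 ⊕ 0xAA = 0xB9.
Blocks that differ from the original plaintext: P1.

P0 = 0xE2, P1 = 0xB9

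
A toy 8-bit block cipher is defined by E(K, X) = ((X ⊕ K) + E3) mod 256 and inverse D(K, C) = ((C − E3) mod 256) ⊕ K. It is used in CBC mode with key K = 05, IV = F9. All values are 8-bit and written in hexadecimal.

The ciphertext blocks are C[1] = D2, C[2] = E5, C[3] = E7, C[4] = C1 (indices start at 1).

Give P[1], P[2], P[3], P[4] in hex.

P[1] = 13, P[2] = D5, P[3] = E4, P[4] = 3C

CBC decryption: P_i = D(K, C_i) ⊕ C_{i−1}, with C_{0} = IV.
P[1]: D(K, D2) = EA; EA ⊕ F9 = 13.
P[2]: D(K, E5) = 07; 07 ⊕ D2 = D5.
P[3]: D(K, E7) = 01; 01 ⊕ E5 = E4.
P[4]: D(K, C1) = DB; DB ⊕ E7 = 3C.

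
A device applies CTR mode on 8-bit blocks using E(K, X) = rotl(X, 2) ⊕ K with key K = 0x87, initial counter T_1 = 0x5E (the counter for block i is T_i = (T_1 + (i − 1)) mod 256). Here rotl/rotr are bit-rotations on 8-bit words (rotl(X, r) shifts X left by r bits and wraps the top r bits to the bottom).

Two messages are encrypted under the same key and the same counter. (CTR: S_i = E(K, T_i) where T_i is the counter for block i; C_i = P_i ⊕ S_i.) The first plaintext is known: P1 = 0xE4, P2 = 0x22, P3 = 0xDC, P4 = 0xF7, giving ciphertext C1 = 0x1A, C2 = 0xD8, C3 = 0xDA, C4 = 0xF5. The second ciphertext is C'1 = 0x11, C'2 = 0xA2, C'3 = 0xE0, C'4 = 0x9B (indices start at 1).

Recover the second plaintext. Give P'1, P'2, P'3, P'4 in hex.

P'1 = 0xEF, P'2 = 0x58, P'3 = 0xE6, P'4 = 0x99

In CTR with a reused counter, both messages share the same keystream S_i, so C_i ⊕ C'_i = P_i ⊕ P'_i and thus P'_i = P_i ⊕ C_i ⊕ C'_i.
P'1: 0xE4 ⊕ 0x1A ⊕ 0x11 = 0xEF.
P'2: 0x22 ⊕ 0xD8 ⊕ 0xA2 = 0x58.
P'3: 0xDC ⊕ 0xDA ⊕ 0xE0 = 0xE6.
P'4: 0xF7 ⊕ 0xF5 ⊕ 0x9B = 0x99.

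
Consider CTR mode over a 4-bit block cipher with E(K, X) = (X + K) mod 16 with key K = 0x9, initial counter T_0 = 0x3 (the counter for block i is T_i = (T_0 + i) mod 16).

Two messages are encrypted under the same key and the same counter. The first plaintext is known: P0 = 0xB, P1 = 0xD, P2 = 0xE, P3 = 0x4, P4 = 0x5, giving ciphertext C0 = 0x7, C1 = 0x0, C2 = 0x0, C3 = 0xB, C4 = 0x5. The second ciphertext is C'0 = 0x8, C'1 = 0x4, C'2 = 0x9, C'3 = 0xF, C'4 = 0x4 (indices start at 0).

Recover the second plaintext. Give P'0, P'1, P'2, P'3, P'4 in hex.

P'0 = 0x4, P'1 = 0x9, P'2 = 0x7, P'3 = 0x0, P'4 = 0x4

In CTR with a reused counter, both messages share the same keystream S_i, so C_i ⊕ C'_i = P_i ⊕ P'_i and thus P'_i = P_i ⊕ C_i ⊕ C'_i.
P'0: 0xB ⊕ 0x7 ⊕ 0x8 = 0x4.
P'1: 0xD ⊕ 0x0 ⊕ 0x4 = 0x9.
P'2: 0xE ⊕ 0x0 ⊕ 0x9 = 0x7.
P'3: 0x4 ⊕ 0xB ⊕ 0xF = 0x0.
P'4: 0x5 ⊕ 0x5 ⊕ 0x4 = 0x4.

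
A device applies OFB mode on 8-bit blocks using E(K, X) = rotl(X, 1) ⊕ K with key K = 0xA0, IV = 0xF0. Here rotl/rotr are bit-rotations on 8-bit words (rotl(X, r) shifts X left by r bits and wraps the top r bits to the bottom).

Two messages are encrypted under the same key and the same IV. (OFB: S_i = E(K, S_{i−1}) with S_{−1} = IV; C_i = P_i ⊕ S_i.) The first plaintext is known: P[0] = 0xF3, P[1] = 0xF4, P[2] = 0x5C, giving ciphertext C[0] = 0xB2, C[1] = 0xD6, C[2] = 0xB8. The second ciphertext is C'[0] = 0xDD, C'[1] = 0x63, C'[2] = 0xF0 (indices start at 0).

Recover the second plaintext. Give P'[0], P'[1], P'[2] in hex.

P'[0] = 0x9C, P'[1] = 0x41, P'[2] = 0x14

In OFB with a reused IV, both messages share the same keystream S_i, so C_i ⊕ C'_i = P_i ⊕ P'_i and thus P'_i = P_i ⊕ C_i ⊕ C'_i.
P'[0]: 0xF3 ⊕ 0xB2 ⊕ 0xDD = 0x9C.
P'[1]: 0xF4 ⊕ 0xD6 ⊕ 0x63 = 0x41.
P'[2]: 0x5C ⊕ 0xB8 ⊕ 0xF0 = 0x14.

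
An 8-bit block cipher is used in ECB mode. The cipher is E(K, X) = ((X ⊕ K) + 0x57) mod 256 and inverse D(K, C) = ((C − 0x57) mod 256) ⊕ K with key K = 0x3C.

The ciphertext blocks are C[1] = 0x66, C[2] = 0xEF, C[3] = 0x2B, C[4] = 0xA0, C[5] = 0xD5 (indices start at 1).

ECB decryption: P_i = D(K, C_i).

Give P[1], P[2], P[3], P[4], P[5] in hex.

P[1] = 0x33, P[2] = 0xA4, P[3] = 0xE8, P[4] = 0x75, P[5] = 0x42

P[1]: D(K, 0x66) = 0x33.
P[2]: D(K, 0xEF) = 0xA4.
P[3]: D(K, 0x2B) = 0xE8.
P[4]: D(K, 0xA0) = 0x75.
P[5]: D(K, 0xD5) = 0x42.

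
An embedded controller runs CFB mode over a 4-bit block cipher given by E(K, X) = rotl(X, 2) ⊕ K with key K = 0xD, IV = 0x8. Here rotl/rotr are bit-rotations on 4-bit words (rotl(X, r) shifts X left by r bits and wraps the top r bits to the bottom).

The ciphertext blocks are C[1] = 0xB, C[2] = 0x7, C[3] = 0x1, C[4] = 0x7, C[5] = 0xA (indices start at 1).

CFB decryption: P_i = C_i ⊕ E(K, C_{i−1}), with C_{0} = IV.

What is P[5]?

P[5]: E(K, 0x7) = 0x0; 0xA ⊕ 0x0 = 0xA.

P[5] = 0xA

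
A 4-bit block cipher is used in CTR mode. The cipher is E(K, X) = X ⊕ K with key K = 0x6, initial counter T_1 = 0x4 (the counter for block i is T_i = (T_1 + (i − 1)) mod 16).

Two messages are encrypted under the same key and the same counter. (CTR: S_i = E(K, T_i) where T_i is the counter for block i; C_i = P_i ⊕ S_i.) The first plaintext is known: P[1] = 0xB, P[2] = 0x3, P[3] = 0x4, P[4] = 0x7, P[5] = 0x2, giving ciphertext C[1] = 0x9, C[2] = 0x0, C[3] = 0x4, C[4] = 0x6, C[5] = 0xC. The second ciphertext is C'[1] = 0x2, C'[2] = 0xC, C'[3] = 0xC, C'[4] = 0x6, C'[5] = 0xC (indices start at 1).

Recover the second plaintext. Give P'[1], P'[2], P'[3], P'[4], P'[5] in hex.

In CTR with a reused counter, both messages share the same keystream S_i, so C_i ⊕ C'_i = P_i ⊕ P'_i and thus P'_i = P_i ⊕ C_i ⊕ C'_i.
P'[1]: 0xB ⊕ 0x9 ⊕ 0x2 = 0x0.
P'[2]: 0x3 ⊕ 0x0 ⊕ 0xC = 0xF.
P'[3]: 0x4 ⊕ 0x4 ⊕ 0xC = 0xC.
P'[4]: 0x7 ⊕ 0x6 ⊕ 0x6 = 0x7.
P'[5]: 0x2 ⊕ 0xC ⊕ 0xC = 0x2.

P'[1] = 0x0, P'[2] = 0xF, P'[3] = 0xC, P'[4] = 0x7, P'[5] = 0x2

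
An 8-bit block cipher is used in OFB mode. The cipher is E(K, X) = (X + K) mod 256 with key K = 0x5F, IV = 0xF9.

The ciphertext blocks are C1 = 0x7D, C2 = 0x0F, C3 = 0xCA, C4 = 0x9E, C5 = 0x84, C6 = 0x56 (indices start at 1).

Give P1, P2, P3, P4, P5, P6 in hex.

OFB decryption: S_i = E(K, S_{i−1}) with S_{0} = IV; P_i = C_i ⊕ S_i.
P1: S = E(K, 0xF9) = 0x58; 0x7D ⊕ 0x58 = 0x25.
P2: S = E(K, 0x58) = 0xB7; 0x0F ⊕ 0xB7 = 0xB8.
P3: S = E(K, 0xB7) = 0x16; 0xCA ⊕ 0x16 = 0xDC.
P4: S = E(K, 0x16) = 0x75; 0x9E ⊕ 0x75 = 0xEB.
P5: S = E(K, 0x75) = 0xD4; 0x84 ⊕ 0xD4 = 0x50.
P6: S = E(K, 0xD4) = 0x33; 0x56 ⊕ 0x33 = 0x65.

P1 = 0x25, P2 = 0xB8, P3 = 0xDC, P4 = 0xEB, P5 = 0x50, P6 = 0x65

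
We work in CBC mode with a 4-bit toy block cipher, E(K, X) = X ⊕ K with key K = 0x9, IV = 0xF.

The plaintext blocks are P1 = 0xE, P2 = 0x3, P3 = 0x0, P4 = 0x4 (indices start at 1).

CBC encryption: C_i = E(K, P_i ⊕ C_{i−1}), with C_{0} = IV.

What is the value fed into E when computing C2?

C1: P1 ⊕ 0xF = 0x1; E(K, 0x1) = 0x8.
C2: P2 ⊕ 0x8 = 0xB; E(K, 0xB) = 0x2.
So the input to E for block 2 is 0xB.

0xB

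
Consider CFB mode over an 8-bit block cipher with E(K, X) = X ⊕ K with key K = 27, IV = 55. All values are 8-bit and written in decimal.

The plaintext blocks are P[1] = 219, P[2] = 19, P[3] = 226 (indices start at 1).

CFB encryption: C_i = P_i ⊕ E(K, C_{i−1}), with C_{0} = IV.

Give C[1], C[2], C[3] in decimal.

C[1] = 247, C[2] = 255, C[3] = 6

C[1]: E(K, 55) = 44; 219 ⊕ 44 = 247.
C[2]: E(K, 247) = 236; 19 ⊕ 236 = 255.
C[3]: E(K, 255) = 228; 226 ⊕ 228 = 6.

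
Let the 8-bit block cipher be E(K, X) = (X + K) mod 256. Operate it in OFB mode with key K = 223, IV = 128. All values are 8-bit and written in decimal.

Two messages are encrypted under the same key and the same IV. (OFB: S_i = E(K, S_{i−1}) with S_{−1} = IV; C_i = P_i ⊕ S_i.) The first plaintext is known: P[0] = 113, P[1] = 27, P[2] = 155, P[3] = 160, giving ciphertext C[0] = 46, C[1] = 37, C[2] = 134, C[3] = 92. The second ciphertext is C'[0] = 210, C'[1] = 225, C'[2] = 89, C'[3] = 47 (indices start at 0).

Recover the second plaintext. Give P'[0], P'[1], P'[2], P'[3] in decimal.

In OFB with a reused IV, both messages share the same keystream S_i, so C_i ⊕ C'_i = P_i ⊕ P'_i and thus P'_i = P_i ⊕ C_i ⊕ C'_i.
P'[0]: 113 ⊕ 46 ⊕ 210 = 141.
P'[1]: 27 ⊕ 37 ⊕ 225 = 223.
P'[2]: 155 ⊕ 134 ⊕ 89 = 68.
P'[3]: 160 ⊕ 92 ⊕ 47 = 211.

P'[0] = 141, P'[1] = 223, P'[2] = 68, P'[3] = 211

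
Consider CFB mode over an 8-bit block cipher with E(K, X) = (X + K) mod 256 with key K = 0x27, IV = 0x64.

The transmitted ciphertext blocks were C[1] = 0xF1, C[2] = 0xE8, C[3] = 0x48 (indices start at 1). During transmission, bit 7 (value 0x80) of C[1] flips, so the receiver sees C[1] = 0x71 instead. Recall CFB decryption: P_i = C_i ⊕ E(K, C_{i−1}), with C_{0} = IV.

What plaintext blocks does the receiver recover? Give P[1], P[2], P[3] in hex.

Only C[1] changed, to 0x71. In CFB, a change in C_i flips the same bit in P_i and garbles P_{i+1}. Decrypting the received ciphertext:
P[1]: E(K, 0x64) = 0x8B; 0x71 ⊕ 0x8B = 0xFA.
P[2]: E(K, 0x71) = 0x98; 0xE8 ⊕ 0x98 = 0x70.
P[3]: E(K, 0xE8) = 0x0F; 0x48 ⊕ 0x0F = 0x47.
Blocks that differ from the original plaintext: P[1], P[2].

P[1] = 0xFA, P[2] = 0x70, P[3] = 0x47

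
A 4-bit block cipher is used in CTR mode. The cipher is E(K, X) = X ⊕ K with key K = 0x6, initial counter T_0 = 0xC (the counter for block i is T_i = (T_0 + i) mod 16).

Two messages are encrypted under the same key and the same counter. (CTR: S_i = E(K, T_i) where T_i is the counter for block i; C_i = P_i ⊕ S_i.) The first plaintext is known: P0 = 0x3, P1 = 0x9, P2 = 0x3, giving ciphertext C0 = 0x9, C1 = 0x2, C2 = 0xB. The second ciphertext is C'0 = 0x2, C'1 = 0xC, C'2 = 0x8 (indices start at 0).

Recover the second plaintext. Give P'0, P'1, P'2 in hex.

P'0 = 0x8, P'1 = 0x7, P'2 = 0x0

In CTR with a reused counter, both messages share the same keystream S_i, so C_i ⊕ C'_i = P_i ⊕ P'_i and thus P'_i = P_i ⊕ C_i ⊕ C'_i.
P'0: 0x3 ⊕ 0x9 ⊕ 0x2 = 0x8.
P'1: 0x9 ⊕ 0x2 ⊕ 0xC = 0x7.
P'2: 0x3 ⊕ 0xB ⊕ 0x8 = 0x0.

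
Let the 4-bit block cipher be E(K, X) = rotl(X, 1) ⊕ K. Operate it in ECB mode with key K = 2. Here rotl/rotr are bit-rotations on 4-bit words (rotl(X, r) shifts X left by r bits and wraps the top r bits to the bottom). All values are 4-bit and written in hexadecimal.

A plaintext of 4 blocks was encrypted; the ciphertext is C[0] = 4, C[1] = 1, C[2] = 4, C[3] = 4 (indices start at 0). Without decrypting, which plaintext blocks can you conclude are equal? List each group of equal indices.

ECB encrypts each block independently with the same key, so equal ciphertext blocks imply equal plaintext blocks.
C[0] = C[2] = C[3] = 4, so P[0] = P[2] = P[3].

P[0] = P[2] = P[3]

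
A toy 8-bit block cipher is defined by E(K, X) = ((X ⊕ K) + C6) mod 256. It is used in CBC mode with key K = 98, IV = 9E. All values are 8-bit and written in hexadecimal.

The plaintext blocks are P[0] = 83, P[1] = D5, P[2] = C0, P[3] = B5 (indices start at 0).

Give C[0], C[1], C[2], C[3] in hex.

C[0] = 4B, C[1] = CC, C[2] = 5A, C[3] = 3D

CBC encryption: C_i = E(K, P_i ⊕ C_{i−1}), with C_{−1} = IV.
C[0]: P[0] ⊕ 9E = 1D; E(K, 1D) = 4B.
C[1]: P[1] ⊕ 4B = 9E; E(K, 9E) = CC.
C[2]: P[2] ⊕ CC = 0C; E(K, 0C) = 5A.
C[3]: P[3] ⊕ 5A = EF; E(K, EF) = 3D.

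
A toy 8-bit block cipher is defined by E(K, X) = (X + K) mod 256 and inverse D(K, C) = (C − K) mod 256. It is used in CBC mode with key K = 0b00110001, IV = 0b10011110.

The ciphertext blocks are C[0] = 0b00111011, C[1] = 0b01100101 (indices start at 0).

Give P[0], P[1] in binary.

P[0] = 0b10010100, P[1] = 0b00001111

CBC decryption: P_i = D(K, C_i) ⊕ C_{i−1}, with C_{−1} = IV.
P[0]: D(K, 0b00111011) = 0b00001010; 0b00001010 ⊕ 0b10011110 = 0b10010100.
P[1]: D(K, 0b01100101) = 0b00110100; 0b00110100 ⊕ 0b00111011 = 0b00001111.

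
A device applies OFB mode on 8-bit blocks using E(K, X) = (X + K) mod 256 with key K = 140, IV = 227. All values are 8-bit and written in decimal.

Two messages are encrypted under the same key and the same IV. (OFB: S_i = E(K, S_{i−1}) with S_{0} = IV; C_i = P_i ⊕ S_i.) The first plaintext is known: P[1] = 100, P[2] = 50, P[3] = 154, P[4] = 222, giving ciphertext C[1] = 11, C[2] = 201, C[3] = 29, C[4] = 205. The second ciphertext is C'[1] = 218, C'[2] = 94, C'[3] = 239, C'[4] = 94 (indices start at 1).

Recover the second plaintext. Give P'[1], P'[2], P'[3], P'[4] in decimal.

In OFB with a reused IV, both messages share the same keystream S_i, so C_i ⊕ C'_i = P_i ⊕ P'_i and thus P'_i = P_i ⊕ C_i ⊕ C'_i.
P'[1]: 100 ⊕ 11 ⊕ 218 = 181.
P'[2]: 50 ⊕ 201 ⊕ 94 = 165.
P'[3]: 154 ⊕ 29 ⊕ 239 = 104.
P'[4]: 222 ⊕ 205 ⊕ 94 = 77.

P'[1] = 181, P'[2] = 165, P'[3] = 104, P'[4] = 77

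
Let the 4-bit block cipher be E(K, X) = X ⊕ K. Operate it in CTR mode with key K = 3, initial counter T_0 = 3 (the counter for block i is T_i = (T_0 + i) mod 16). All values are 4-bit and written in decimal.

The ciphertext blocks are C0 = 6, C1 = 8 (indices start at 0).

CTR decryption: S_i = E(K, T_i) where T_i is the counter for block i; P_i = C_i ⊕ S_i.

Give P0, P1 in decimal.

P0 = 6, P1 = 15

P0: T = 3, S = E(K, T) = 0; 6 ⊕ 0 = 6.
P1: T = 4, S = E(K, T) = 7; 8 ⊕ 7 = 15.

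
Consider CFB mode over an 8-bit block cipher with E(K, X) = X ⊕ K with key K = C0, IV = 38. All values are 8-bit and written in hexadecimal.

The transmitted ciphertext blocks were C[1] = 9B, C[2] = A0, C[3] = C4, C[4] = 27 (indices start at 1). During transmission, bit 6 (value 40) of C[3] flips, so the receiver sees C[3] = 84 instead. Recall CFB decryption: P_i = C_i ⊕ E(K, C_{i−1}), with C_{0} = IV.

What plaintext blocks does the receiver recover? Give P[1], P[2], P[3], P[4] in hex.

Only C[3] changed, to 84. In CFB, a change in C_i flips the same bit in P_i and garbles P_{i+1}. Decrypting the received ciphertext:
P[1]: E(K, 38) = F8; 9B ⊕ F8 = 63.
P[2]: E(K, 9B) = 5B; A0 ⊕ 5B = FB.
P[3]: E(K, A0) = 60; 84 ⊕ 60 = E4.
P[4]: E(K, 84) = 44; 27 ⊕ 44 = 63.
Blocks that differ from the original plaintext: P[3], P[4].

P[1] = 63, P[2] = FB, P[3] = E4, P[4] = 63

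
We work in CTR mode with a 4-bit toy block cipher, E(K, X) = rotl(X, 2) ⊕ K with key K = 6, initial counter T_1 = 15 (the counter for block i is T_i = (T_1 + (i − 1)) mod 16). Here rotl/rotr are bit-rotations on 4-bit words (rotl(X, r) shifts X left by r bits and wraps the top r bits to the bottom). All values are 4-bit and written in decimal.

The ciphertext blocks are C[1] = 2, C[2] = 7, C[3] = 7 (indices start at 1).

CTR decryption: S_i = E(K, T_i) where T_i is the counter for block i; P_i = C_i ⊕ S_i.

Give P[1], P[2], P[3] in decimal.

P[1] = 11, P[2] = 1, P[3] = 5

P[1]: T = 15, S = E(K, T) = 9; 2 ⊕ 9 = 11.
P[2]: T = 0, S = E(K, T) = 6; 7 ⊕ 6 = 1.
P[3]: T = 1, S = E(K, T) = 2; 7 ⊕ 2 = 5.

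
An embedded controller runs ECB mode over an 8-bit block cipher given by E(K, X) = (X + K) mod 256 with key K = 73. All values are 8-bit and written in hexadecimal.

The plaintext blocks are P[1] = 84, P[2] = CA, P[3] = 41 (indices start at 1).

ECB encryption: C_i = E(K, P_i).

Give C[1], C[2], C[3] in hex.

C[1] = F7, C[2] = 3D, C[3] = B4

C[1]: E(K, 84) = F7.
C[2]: E(K, CA) = 3D.
C[3]: E(K, 41) = B4.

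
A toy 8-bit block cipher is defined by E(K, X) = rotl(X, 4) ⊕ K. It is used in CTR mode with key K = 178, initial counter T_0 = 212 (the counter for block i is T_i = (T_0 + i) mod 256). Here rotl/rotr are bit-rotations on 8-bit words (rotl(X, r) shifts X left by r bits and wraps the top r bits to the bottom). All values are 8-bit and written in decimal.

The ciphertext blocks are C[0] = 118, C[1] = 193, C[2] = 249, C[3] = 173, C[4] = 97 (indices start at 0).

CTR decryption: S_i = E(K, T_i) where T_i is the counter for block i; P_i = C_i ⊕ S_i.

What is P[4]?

P[4] = 94

P[4]: T = 216, S = E(K, T) = 63; 97 ⊕ 63 = 94.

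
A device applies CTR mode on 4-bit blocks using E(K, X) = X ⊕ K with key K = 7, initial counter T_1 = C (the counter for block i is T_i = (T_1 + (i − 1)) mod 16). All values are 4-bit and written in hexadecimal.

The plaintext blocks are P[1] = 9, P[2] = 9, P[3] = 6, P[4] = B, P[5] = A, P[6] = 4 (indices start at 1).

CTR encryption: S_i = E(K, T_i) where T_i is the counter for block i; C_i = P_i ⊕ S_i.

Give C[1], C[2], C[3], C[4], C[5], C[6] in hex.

C[1]: T = C, S = E(K, T) = B; 9 ⊕ B = 2.
C[2]: T = D, S = E(K, T) = A; 9 ⊕ A = 3.
C[3]: T = E, S = E(K, T) = 9; 6 ⊕ 9 = F.
C[4]: T = F, S = E(K, T) = 8; B ⊕ 8 = 3.
C[5]: T = 0, S = E(K, T) = 7; A ⊕ 7 = D.
C[6]: T = 1, S = E(K, T) = 6; 4 ⊕ 6 = 2.

C[1] = 2, C[2] = 3, C[3] = F, C[4] = 3, C[5] = D, C[6] = 2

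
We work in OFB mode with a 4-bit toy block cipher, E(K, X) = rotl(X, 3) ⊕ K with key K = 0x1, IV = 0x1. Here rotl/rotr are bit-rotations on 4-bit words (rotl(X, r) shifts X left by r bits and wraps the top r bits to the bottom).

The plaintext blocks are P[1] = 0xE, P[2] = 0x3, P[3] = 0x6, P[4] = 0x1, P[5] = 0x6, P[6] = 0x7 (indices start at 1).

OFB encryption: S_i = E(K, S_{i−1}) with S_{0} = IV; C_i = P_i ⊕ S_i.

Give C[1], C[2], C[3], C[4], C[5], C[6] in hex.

C[1]: S = E(K, 0x1) = 0x9; 0xE ⊕ 0x9 = 0x7.
C[2]: S = E(K, 0x9) = 0xD; 0x3 ⊕ 0xD = 0xE.
C[3]: S = E(K, 0xD) = 0xF; 0x6 ⊕ 0xF = 0x9.
C[4]: S = E(K, 0xF) = 0xE; 0x1 ⊕ 0xE = 0xF.
C[5]: S = E(K, 0xE) = 0x6; 0x6 ⊕ 0x6 = 0x0.
C[6]: S = E(K, 0x6) = 0x2; 0x7 ⊕ 0x2 = 0x5.

C[1] = 0x7, C[2] = 0xE, C[3] = 0x9, C[4] = 0xF, C[5] = 0x0, C[6] = 0x5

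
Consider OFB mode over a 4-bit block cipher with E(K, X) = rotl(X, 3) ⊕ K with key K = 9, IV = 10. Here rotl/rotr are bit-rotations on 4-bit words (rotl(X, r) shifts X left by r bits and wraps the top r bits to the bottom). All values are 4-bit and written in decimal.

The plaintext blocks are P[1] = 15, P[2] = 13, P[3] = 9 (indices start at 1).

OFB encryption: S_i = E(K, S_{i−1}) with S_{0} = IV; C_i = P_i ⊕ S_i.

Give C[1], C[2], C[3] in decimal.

C[1] = 3, C[2] = 2, C[3] = 15

C[1]: S = E(K, 10) = 12; 15 ⊕ 12 = 3.
C[2]: S = E(K, 12) = 15; 13 ⊕ 15 = 2.
C[3]: S = E(K, 15) = 6; 9 ⊕ 6 = 15.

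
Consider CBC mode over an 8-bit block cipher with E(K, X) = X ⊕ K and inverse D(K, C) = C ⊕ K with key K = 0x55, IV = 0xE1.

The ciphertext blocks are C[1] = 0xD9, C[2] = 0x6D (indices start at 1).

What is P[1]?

P[1] = 0x6D

CBC decryption: P_i = D(K, C_i) ⊕ C_{i−1}, with C_{0} = IV.
P[1]: D(K, 0xD9) = 0x8C; 0x8C ⊕ 0xE1 = 0x6D.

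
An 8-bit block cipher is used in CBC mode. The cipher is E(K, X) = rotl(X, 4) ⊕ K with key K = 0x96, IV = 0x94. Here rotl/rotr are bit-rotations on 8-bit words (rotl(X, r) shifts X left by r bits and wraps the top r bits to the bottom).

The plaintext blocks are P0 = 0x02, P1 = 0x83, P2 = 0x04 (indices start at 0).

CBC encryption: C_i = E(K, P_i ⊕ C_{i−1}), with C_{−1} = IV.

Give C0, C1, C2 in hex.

C0: P0 ⊕ 0x94 = 0x96; E(K, 0x96) = 0xFF.
C1: P1 ⊕ 0xFF = 0x7C; E(K, 0x7C) = 0x51.
C2: P2 ⊕ 0x51 = 0x55; E(K, 0x55) = 0xC3.

C0 = 0xFF, C1 = 0x51, C2 = 0xC3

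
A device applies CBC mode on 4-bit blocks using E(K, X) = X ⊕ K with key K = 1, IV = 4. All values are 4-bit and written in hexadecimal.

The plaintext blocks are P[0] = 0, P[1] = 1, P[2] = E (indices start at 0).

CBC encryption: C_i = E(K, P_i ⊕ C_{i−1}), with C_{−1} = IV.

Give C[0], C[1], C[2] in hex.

C[0] = 5, C[1] = 5, C[2] = A

C[0]: P[0] ⊕ 4 = 4; E(K, 4) = 5.
C[1]: P[1] ⊕ 5 = 4; E(K, 4) = 5.
C[2]: P[2] ⊕ 5 = B; E(K, B) = A.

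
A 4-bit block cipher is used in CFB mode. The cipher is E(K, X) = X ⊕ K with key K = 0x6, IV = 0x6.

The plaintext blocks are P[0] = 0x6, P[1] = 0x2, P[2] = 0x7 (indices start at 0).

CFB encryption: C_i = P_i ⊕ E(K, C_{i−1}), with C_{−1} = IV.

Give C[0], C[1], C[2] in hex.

C[0]: E(K, 0x6) = 0x0; 0x6 ⊕ 0x0 = 0x6.
C[1]: E(K, 0x6) = 0x0; 0x2 ⊕ 0x0 = 0x2.
C[2]: E(K, 0x2) = 0x4; 0x7 ⊕ 0x4 = 0x3.

C[0] = 0x6, C[1] = 0x2, C[2] = 0x3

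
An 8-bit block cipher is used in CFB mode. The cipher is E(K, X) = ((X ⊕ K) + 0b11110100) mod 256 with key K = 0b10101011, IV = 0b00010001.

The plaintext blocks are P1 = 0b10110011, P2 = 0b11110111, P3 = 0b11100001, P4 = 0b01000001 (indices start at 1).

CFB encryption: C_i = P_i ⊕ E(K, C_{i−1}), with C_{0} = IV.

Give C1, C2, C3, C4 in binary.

C1 = 0b00011101, C2 = 0b01011101, C3 = 0b00001011, C4 = 0b11010101

C1: E(K, 0b00010001) = 0b10101110; 0b10110011 ⊕ 0b10101110 = 0b00011101.
C2: E(K, 0b00011101) = 0b10101010; 0b11110111 ⊕ 0b10101010 = 0b01011101.
C3: E(K, 0b01011101) = 0b11101010; 0b11100001 ⊕ 0b11101010 = 0b00001011.
C4: E(K, 0b00001011) = 0b10010100; 0b01000001 ⊕ 0b10010100 = 0b11010101.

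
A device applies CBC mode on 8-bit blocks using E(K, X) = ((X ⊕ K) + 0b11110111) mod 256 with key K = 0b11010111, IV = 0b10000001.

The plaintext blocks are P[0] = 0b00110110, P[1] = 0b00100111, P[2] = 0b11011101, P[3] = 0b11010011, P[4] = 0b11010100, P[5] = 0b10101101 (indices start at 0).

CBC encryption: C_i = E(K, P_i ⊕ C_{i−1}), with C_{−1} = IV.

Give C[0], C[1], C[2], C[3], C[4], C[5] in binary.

C[0] = 0b01010111, C[1] = 0b10011110, C[2] = 0b10001011, C[3] = 0b10000110, C[4] = 0b01111100, C[5] = 0b11111101

C[0]: P[0] ⊕ 0b10000001 = 0b10110111; E(K, 0b10110111) = 0b01010111.
C[1]: P[1] ⊕ 0b01010111 = 0b01110000; E(K, 0b01110000) = 0b10011110.
C[2]: P[2] ⊕ 0b10011110 = 0b01000011; E(K, 0b01000011) = 0b10001011.
C[3]: P[3] ⊕ 0b10001011 = 0b01011000; E(K, 0b01011000) = 0b10000110.
C[4]: P[4] ⊕ 0b10000110 = 0b01010010; E(K, 0b01010010) = 0b01111100.
C[5]: P[5] ⊕ 0b01111100 = 0b11010001; E(K, 0b11010001) = 0b11111101.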